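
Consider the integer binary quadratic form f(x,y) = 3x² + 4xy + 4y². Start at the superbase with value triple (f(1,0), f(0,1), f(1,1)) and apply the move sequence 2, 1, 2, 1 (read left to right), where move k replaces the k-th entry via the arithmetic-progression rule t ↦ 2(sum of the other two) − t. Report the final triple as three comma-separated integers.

start (3,4,11) = (f(1,0),f(0,1),f(1,1))
replace slot 2: 2·(3+11) − 4 = 24 → (3,24,11)
replace slot 1: 2·(24+11) − 3 = 67 → (67,24,11)
replace slot 2: 2·(67+11) − 24 = 132 → (67,132,11)
replace slot 1: 2·(132+11) − 67 = 219 → (219,132,11)

219,132,11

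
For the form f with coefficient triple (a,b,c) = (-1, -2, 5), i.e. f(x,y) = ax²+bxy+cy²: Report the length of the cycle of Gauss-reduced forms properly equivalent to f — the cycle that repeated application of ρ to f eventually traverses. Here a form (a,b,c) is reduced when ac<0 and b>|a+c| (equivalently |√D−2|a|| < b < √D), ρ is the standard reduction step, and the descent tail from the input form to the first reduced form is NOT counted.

D = 24, ⌊√D⌋ = 4
descent: ρ → (5,2,-1)
descent: ρ → (-1,4,2)  [lands on river]
river: ρ → (2,4,-1)
ρ-cycle length = 2 (tail of 2 descent steps not counted)

2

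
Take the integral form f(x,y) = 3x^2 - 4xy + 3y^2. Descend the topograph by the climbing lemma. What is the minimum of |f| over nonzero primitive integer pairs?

translate: b→2 (≡-4 mod 6), so (3,-4,3)→(3,2,2)
flip: (3,2,2)→(2,-2,3)
translate: b→2 (≡-2 mod 4), so (2,-2,3)→(2,2,3)
reduced (well bottom): (2,2,3) with a≤c, −a<b≤a
well minimum = a = 2

2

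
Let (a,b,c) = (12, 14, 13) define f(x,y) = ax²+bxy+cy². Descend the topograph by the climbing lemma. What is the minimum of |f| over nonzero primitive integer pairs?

translate: b→-10 (≡14 mod 24), so (12,14,13)→(12,-10,11)
flip: (12,-10,11)→(11,10,12)
reduced (well bottom): (11,10,12) with a≤c, −a<b≤a
well minimum = a = 11

11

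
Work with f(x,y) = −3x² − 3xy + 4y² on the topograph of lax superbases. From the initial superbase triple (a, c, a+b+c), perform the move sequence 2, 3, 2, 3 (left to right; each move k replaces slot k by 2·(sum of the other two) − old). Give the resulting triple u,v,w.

start (-3,4,-2) = (f(1,0),f(0,1),f(1,1))
replace slot 2: 2·((-3)+(-2)) − 4 = -14 → (-3,-14,-2)
replace slot 3: 2·((-3)+(-14)) − (-2) = -32 → (-3,-14,-32)
replace slot 2: 2·((-3)+(-32)) − (-14) = -56 → (-3,-56,-32)
replace slot 3: 2·((-3)+(-56)) − (-32) = -86 → (-3,-56,-86)

-3,-56,-86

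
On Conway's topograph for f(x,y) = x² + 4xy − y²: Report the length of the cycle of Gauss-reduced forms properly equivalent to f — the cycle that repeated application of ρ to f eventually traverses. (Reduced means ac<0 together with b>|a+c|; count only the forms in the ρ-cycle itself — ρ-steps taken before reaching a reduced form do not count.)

D = 20, ⌊√D⌋ = 4
river: ρ → (-1,4,1)
river: ρ → (1,4,-1)
ρ-cycle length = 2 (tail of 0 descent steps not counted)

2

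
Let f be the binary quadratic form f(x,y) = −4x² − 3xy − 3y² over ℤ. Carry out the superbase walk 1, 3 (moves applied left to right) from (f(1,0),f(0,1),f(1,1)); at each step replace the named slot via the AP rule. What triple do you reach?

start (-4,-3,-10) = (f(1,0),f(0,1),f(1,1))
replace slot 1: 2·((-3)+(-10)) − (-4) = -22 → (-22,-3,-10)
replace slot 3: 2·((-22)+(-3)) − (-10) = -40 → (-22,-3,-40)

-22,-3,-40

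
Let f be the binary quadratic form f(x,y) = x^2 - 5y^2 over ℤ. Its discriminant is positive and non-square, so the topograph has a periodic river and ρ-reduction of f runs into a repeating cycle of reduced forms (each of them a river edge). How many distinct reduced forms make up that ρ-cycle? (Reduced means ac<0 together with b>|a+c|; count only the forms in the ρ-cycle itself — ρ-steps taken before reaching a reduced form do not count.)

D = 20, ⌊√D⌋ = 4
descent: ρ → (-5,0,1)
descent: ρ → (1,4,-1)  [lands on river]
river: ρ → (-1,4,1)
ρ-cycle length = 2 (tail of 2 descent steps not counted)

2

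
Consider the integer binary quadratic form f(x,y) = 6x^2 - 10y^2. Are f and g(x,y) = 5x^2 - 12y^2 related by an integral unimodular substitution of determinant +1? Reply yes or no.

D₁ = 240, D₂ = 240
river cycle of f (length 2): (6, 12, -4), (-4, 12, 6)
river cycle of g (length 6): (5, 10, -7), (-7, 4, 8), (8, 12, -3), (-3, 12, 8), (8, 4, -7), (-7, 10, 5)
cycles differ ⇒ inequivalent

no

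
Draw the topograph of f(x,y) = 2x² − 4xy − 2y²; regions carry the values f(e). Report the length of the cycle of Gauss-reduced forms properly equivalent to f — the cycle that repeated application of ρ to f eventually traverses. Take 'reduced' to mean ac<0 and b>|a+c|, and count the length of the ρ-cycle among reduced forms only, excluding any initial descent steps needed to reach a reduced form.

D = 32, ⌊√D⌋ = 5
descent: ρ → (-2,4,2)  [lands on river]
river: ρ → (2,4,-2)
ρ-cycle length = 2 (tail of 1 descent step not counted)

2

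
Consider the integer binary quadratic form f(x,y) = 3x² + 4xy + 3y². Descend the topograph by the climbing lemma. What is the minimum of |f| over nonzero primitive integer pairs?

translate: b→-2 (≡4 mod 6), so (3,4,3)→(3,-2,2)
flip: (3,-2,2)→(2,2,3)
reduced (well bottom): (2,2,3) with a≤c, −a<b≤a
well minimum = a = 2

2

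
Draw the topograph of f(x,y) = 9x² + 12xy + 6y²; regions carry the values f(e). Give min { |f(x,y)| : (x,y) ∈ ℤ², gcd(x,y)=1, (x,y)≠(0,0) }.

translate: b→-6 (≡12 mod 18), so (9,12,6)→(9,-6,3)
flip: (9,-6,3)→(3,6,9)
translate: b→0 (≡6 mod 6), so (3,6,9)→(3,0,6)
reduced (well bottom): (3,0,6) with a≤c, −a<b≤a
well minimum = a = 3

3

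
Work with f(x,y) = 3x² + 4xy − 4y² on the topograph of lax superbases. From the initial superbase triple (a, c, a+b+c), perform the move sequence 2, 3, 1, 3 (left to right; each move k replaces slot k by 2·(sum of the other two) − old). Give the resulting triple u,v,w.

start (3,-4,3) = (f(1,0),f(0,1),f(1,1))
replace slot 2: 2·(3+3) − (-4) = 16 → (3,16,3)
replace slot 3: 2·(3+16) − 3 = 35 → (3,16,35)
replace slot 1: 2·(16+35) − 3 = 99 → (99,16,35)
replace slot 3: 2·(99+16) − 35 = 195 → (99,16,195)

99,16,195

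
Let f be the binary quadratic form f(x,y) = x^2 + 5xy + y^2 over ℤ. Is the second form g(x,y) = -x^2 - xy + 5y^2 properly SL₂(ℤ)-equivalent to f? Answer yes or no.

D₁ = 21, D₂ = 21
river cycle of f (length 2): (1, 3, -3), (-3, 3, 1)
river cycle of g (length 2): (-1, 3, 3), (3, 3, -1)
cycles differ ⇒ inequivalent

no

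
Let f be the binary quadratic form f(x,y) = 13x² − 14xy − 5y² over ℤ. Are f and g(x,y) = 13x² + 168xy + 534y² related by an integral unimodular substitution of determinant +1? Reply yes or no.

D₁ = 456, D₂ = 456
river cycle of f (length 10): (-5, 14, 13), (13, 12, -6), (-6, 12, 13), (13, 14, -5), (-5, 16, 10), (10, 4, -11), (-11, 18, 3), (3, 18, -11), (-11, 4, 10), (10, 16, -5)
river cycle of g (length 10): (13, 12, -6), (-6, 12, 13), (13, 14, -5), (-5, 16, 10), (10, 4, -11), (-11, 18, 3), (3, 18, -11), (-11, 4, 10), (10, 16, -5), (-5, 14, 13)
cycles coincide ⇒ equivalent

yes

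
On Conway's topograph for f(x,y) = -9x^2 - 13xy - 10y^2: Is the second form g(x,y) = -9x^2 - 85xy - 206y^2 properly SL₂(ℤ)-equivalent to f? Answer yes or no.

D₁ = -191, D₂ = -191
f is negative-definite; reduce −f:
−f: translate: b→-5 (≡13 mod 18), so (9,13,10)→(9,-5,6)
−f: flip: (9,-5,6)→(6,5,9)
−f: reduced (well bottom): (6,5,9) with a≤c, −a<b≤a
flip sign back: reduced form of f is (-6,-5,-9)
g is negative-definite; reduce −g:
−g: translate: b→-5 (≡85 mod 18), so (9,85,206)→(9,-5,6)
−g: flip: (9,-5,6)→(6,5,9)
−g: reduced (well bottom): (6,5,9) with a≤c, −a<b≤a
flip sign back: reduced form of g is (-6,-5,-9)
reduced forms (-6, -5, -9) vs (-6, -5, -9) ⇒ equivalent

yes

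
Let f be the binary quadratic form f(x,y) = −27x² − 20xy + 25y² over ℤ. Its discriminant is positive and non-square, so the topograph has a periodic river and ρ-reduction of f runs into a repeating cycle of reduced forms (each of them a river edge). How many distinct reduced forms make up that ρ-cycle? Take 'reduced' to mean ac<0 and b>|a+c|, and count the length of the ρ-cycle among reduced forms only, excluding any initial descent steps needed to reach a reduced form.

D = 3100, ⌊√D⌋ = 55
descent: ρ → (25,20,-27)  [lands on river]
river: ρ → (-27,34,18)
river: ρ → (18,38,-23)
river: ρ → (-23,54,2)
river: ρ → (2,54,-23)
river: ρ → (-23,38,18)
river: ρ → (18,34,-27)
river: ρ → (-27,20,25)
river: ρ → (25,30,-22)
river: ρ → (-22,14,33)
river: ρ → (33,52,-3)
river: ρ → (-3,50,50)
river: ρ → (50,50,-3)
river: ρ → (-3,52,33)
river: ρ → (33,14,-22)
river: ρ → (-22,30,25)
ρ-cycle length = 16 (tail of 1 descent step not counted)

16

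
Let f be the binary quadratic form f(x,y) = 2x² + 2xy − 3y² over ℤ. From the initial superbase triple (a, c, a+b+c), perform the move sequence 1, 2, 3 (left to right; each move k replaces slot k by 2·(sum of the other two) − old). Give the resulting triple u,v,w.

start (2,-3,1) = (f(1,0),f(0,1),f(1,1))
replace slot 1: 2·((-3)+1) − 2 = -6 → (-6,-3,1)
replace slot 2: 2·((-6)+1) − (-3) = -7 → (-6,-7,1)
replace slot 3: 2·((-6)+(-7)) − 1 = -27 → (-6,-7,-27)

-6,-7,-27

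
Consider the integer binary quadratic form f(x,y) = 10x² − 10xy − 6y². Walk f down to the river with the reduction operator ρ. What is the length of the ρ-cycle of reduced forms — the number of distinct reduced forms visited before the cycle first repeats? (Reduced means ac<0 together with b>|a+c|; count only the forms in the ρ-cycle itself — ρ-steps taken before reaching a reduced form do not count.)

D = 340, ⌊√D⌋ = 18
descent: ρ → (-6,10,10)  [lands on river]
river: ρ → (10,10,-6)
river: ρ → (-6,14,6)
river: ρ → (6,10,-10)
river: ρ → (-10,10,6)
river: ρ → (6,14,-6)
ρ-cycle length = 6 (tail of 1 descent step not counted)

6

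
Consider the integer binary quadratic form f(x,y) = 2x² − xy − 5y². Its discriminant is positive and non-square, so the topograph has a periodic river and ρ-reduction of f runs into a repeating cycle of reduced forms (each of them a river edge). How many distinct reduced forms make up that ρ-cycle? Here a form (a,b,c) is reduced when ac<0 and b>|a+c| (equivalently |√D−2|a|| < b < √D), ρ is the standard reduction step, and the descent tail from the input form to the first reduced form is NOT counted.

D = 41, ⌊√D⌋ = 6
descent: ρ → (-5,1,2)
descent: ρ → (2,3,-4)  [lands on river]
river: ρ → (-4,5,1)
river: ρ → (1,5,-4)
river: ρ → (-4,3,2)
river: ρ → (2,5,-2)
river: ρ → (-2,3,4)
river: ρ → (4,5,-1)
river: ρ → (-1,5,4)
river: ρ → (4,3,-2)
river: ρ → (-2,5,2)
ρ-cycle length = 10 (tail of 2 descent steps not counted)

10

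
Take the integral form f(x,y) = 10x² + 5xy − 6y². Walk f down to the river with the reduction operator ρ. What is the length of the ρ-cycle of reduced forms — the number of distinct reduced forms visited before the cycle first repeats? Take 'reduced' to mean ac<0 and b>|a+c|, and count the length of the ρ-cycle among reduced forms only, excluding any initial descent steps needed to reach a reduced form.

D = 265, ⌊√D⌋ = 16
river: ρ → (-6,7,9)
river: ρ → (9,11,-4)
river: ρ → (-4,13,6)
river: ρ → (6,11,-6)
river: ρ → (-6,13,4)
river: ρ → (4,11,-9)
river: ρ → (-9,7,6)
river: ρ → (6,5,-10)
river: ρ → (-10,15,1)
river: ρ → (1,15,-10)
river: ρ → (-10,5,6)
river: ρ → (6,7,-9)
river: ρ → (-9,11,4)
river: ρ → (4,13,-6)
river: ρ → (-6,11,6)
river: ρ → (6,13,-4)
river: ρ → (-4,11,9)
river: ρ → (9,7,-6)
river: ρ → (-6,5,10)
river: ρ → (10,15,-1)
river: ρ → (-1,15,10)
river: ρ → (10,5,-6)
ρ-cycle length = 22 (tail of 0 descent steps not counted)

22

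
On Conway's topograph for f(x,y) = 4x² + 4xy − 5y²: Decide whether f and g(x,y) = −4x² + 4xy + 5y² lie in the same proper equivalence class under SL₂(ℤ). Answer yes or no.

D₁ = 96, D₂ = 96
river cycle of f (length 4): (-5, 6, 3), (3, 6, -5), (-5, 4, 4), (4, 4, -5)
river cycle of g (length 4): (5, 6, -3), (-3, 6, 5), (5, 4, -4), (-4, 4, 5)
cycles differ ⇒ inequivalent

no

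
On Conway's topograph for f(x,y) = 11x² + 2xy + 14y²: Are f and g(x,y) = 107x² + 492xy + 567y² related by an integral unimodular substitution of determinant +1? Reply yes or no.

D₁ = -612, D₂ = -612
f: reduced (well bottom): (11,2,14) with a≤c, −a<b≤a
g: translate: b→64 (≡492 mod 214), so (107,492,567)→(107,64,11)
g: flip: (107,64,11)→(11,-64,107)
g: translate: b→2 (≡-64 mod 22), so (11,-64,107)→(11,2,14)
g: reduced (well bottom): (11,2,14) with a≤c, −a<b≤a
reduced forms (11, 2, 14) vs (11, 2, 14) ⇒ equivalent

yes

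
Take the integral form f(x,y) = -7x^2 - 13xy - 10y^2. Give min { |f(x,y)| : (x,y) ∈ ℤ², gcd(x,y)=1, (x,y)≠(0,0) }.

translate: b→-1 (≡13 mod 14), so (7,13,10)→(7,-1,4)
flip: (7,-1,4)→(4,1,7)
reduced (well bottom): (4,1,7) with a≤c, −a<b≤a
well minimum |f| = |-4| = 4 (negative-definite)

4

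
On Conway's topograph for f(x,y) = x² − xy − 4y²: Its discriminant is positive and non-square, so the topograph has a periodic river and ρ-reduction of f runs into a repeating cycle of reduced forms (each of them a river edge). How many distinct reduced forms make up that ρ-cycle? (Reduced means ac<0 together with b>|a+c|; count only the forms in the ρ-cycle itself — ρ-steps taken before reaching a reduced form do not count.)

D = 17, ⌊√D⌋ = 4
descent: ρ → (-4,1,1)
descent: ρ → (1,3,-2)  [lands on river]
river: ρ → (-2,1,2)
river: ρ → (2,3,-1)
river: ρ → (-1,3,2)
river: ρ → (2,1,-2)
river: ρ → (-2,3,1)
ρ-cycle length = 6 (tail of 2 descent steps not counted)

6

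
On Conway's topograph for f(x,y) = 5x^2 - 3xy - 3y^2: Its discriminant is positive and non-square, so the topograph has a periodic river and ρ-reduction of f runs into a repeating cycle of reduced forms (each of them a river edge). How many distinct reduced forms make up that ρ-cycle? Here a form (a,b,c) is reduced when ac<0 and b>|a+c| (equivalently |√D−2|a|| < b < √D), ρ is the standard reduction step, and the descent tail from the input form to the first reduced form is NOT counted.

D = 69, ⌊√D⌋ = 8
descent: ρ → (-3,3,5)  [lands on river]
river: ρ → (5,7,-1)
river: ρ → (-1,7,5)
river: ρ → (5,3,-3)
ρ-cycle length = 4 (tail of 1 descent step not counted)

4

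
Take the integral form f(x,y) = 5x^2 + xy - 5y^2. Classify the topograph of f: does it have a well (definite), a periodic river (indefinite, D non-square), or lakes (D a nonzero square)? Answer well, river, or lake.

D = b²−4ac = 1² − 4·5·(-5) = 101
D > 0 non-square ⇒ indefinite ⇒ periodic river

river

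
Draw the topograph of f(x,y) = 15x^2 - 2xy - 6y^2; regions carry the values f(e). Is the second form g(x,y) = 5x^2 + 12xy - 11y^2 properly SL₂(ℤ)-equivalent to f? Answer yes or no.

D₁ = 364, D₂ = 364
river cycle of f (length 8): (-6, 14, 7), (7, 14, -6), (-6, 10, 11), (11, 12, -5), (-5, 18, 2), (2, 18, -5), (-5, 12, 11), (11, 10, -6)
river cycle of g (length 8): (-11, 10, 6), (6, 14, -7), (-7, 14, 6), (6, 10, -11), (-11, 12, 5), (5, 18, -2), (-2, 18, 5), (5, 12, -11)
cycles differ ⇒ inequivalent

no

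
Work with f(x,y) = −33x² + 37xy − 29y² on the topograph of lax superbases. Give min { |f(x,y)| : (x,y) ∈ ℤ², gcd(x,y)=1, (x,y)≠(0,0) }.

translate: b→29 (≡-37 mod 66), so (33,-37,29)→(33,29,25)
flip: (33,29,25)→(25,-29,33)
translate: b→21 (≡-29 mod 50), so (25,-29,33)→(25,21,29)
reduced (well bottom): (25,21,29) with a≤c, −a<b≤a
well minimum |f| = |-25| = 25 (negative-definite)

25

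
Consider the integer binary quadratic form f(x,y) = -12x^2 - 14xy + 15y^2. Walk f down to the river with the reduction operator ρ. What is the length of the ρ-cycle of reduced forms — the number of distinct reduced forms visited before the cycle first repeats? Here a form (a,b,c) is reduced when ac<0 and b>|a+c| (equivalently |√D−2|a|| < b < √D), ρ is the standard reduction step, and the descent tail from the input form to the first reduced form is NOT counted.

D = 916, ⌊√D⌋ = 30
descent: ρ → (15,14,-12)  [lands on river]
river: ρ → (-12,10,17)
river: ρ → (17,24,-5)
river: ρ → (-5,26,12)
river: ρ → (12,22,-9)
river: ρ → (-9,14,20)
river: ρ → (20,26,-3)
river: ρ → (-3,28,11)
river: ρ → (11,16,-15)
river: ρ → (-15,14,12)
river: ρ → (12,10,-17)
river: ρ → (-17,24,5)
river: ρ → (5,26,-12)
river: ρ → (-12,22,9)
river: ρ → (9,14,-20)
river: ρ → (-20,26,3)
river: ρ → (3,28,-11)
river: ρ → (-11,16,15)
ρ-cycle length = 18 (tail of 1 descent step not counted)

18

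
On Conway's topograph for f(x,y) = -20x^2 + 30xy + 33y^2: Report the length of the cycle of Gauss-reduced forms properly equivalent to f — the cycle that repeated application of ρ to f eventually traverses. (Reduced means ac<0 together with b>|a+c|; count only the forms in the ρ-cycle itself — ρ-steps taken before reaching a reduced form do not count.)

D = 3540, ⌊√D⌋ = 59
river: ρ → (33,36,-17)
river: ρ → (-17,32,37)
river: ρ → (37,42,-12)
river: ρ → (-12,54,13)
river: ρ → (13,50,-20)
river: ρ → (-20,30,33)
ρ-cycle length = 6 (tail of 0 descent steps not counted)

6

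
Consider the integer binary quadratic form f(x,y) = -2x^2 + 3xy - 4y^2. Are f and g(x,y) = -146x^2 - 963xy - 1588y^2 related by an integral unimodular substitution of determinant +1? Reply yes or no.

D₁ = -23, D₂ = -23
f is negative-definite; reduce −f:
−f: translate: b→1 (≡-3 mod 4), so (2,-3,4)→(2,1,3)
−f: reduced (well bottom): (2,1,3) with a≤c, −a<b≤a
flip sign back: reduced form of f is (-2,-1,-3)
g is negative-definite; reduce −g:
−g: translate: b→87 (≡963 mod 292), so (146,963,1588)→(146,87,13)
−g: flip: (146,87,13)→(13,-87,146)
−g: translate: b→-9 (≡-87 mod 26), so (13,-87,146)→(13,-9,2)
−g: flip: (13,-9,2)→(2,9,13)
−g: translate: b→1 (≡9 mod 4), so (2,9,13)→(2,1,3)
−g: reduced (well bottom): (2,1,3) with a≤c, −a<b≤a
flip sign back: reduced form of g is (-2,-1,-3)
reduced forms (-2, -1, -3) vs (-2, -1, -3) ⇒ equivalent

yes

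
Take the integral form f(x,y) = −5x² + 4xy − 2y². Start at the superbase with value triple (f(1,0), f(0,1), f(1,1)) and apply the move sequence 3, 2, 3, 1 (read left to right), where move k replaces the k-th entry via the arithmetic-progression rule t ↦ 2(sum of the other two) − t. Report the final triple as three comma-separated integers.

start (-5,-2,-3) = (f(1,0),f(0,1),f(1,1))
replace slot 3: 2·((-5)+(-2)) − (-3) = -11 → (-5,-2,-11)
replace slot 2: 2·((-5)+(-11)) − (-2) = -30 → (-5,-30,-11)
replace slot 3: 2·((-5)+(-30)) − (-11) = -59 → (-5,-30,-59)
replace slot 1: 2·((-30)+(-59)) − (-5) = -173 → (-173,-30,-59)

-173,-30,-59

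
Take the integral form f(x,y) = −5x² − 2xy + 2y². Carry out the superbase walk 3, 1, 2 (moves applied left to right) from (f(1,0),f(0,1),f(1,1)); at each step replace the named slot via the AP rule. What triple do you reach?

start (-5,2,-5) = (f(1,0),f(0,1),f(1,1))
replace slot 3: 2·((-5)+2) − (-5) = -1 → (-5,2,-1)
replace slot 1: 2·(2+(-1)) − (-5) = 7 → (7,2,-1)
replace slot 2: 2·(7+(-1)) − 2 = 10 → (7,10,-1)

7,10,-1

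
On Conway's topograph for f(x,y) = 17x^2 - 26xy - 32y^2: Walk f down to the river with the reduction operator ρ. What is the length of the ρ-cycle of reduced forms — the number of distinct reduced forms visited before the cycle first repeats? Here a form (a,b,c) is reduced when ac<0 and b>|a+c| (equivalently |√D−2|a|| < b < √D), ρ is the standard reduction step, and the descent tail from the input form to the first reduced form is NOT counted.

D = 2852, ⌊√D⌋ = 53
descent: ρ → (-32,26,17)  [lands on river]
river: ρ → (17,42,-16)
river: ρ → (-16,22,37)
river: ρ → (37,52,-1)
river: ρ → (-1,52,37)
river: ρ → (37,22,-16)
river: ρ → (-16,42,17)
river: ρ → (17,26,-32)
river: ρ → (-32,38,11)
river: ρ → (11,50,-8)
river: ρ → (-8,46,23)
river: ρ → (23,46,-8)
river: ρ → (-8,50,11)
river: ρ → (11,38,-32)
ρ-cycle length = 14 (tail of 1 descent step not counted)

14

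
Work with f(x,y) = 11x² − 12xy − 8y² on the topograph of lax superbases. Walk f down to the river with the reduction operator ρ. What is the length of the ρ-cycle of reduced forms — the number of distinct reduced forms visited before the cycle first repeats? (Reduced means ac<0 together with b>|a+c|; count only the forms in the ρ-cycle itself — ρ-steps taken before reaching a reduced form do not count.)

D = 496, ⌊√D⌋ = 22
descent: ρ → (-8,12,11)  [lands on river]
river: ρ → (11,10,-9)
river: ρ → (-9,8,12)
river: ρ → (12,16,-5)
river: ρ → (-5,14,15)
river: ρ → (15,16,-4)
river: ρ → (-4,16,15)
river: ρ → (15,14,-5)
river: ρ → (-5,16,12)
river: ρ → (12,8,-9)
river: ρ → (-9,10,11)
river: ρ → (11,12,-8)
river: ρ → (-8,20,3)
river: ρ → (3,22,-1)
river: ρ → (-1,22,3)
river: ρ → (3,20,-8)
ρ-cycle length = 16 (tail of 1 descent step not counted)

16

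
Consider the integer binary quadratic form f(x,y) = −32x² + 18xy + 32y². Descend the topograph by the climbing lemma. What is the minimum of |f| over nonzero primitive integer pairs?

river: ρ → (32,46,-18)
river: ρ → (-18,62,8)
river: ρ → (8,66,-2)
river: ρ → (-2,66,8)
river: ρ → (8,62,-18)
river: ρ → (-18,46,32)
river: ρ → (32,18,-32)
river: ρ → (-32,46,18)
river: ρ → (18,62,-8)
river: ρ → (-8,66,2)
river: ρ → (2,66,-8)
river: ρ → (-8,62,18)
river: ρ → (18,46,-32)
river: ρ → (-32,18,32)
closes: descent 0, river 14
min |a| on river = 2

2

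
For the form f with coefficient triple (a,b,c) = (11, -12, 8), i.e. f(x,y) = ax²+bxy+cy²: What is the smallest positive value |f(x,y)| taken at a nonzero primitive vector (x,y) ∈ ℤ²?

translate: b→10 (≡-12 mod 22), so (11,-12,8)→(11,10,7)
flip: (11,10,7)→(7,-10,11)
translate: b→4 (≡-10 mod 14), so (7,-10,11)→(7,4,8)
reduced (well bottom): (7,4,8) with a≤c, −a<b≤a
well minimum = a = 7

7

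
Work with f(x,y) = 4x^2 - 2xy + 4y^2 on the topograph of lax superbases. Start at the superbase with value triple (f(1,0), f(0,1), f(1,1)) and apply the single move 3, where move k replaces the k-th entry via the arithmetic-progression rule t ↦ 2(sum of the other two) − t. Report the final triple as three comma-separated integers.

start (4,4,6) = (f(1,0),f(0,1),f(1,1))
replace slot 3: 2·(4+4) − 6 = 10 → (4,4,10)

4,4,10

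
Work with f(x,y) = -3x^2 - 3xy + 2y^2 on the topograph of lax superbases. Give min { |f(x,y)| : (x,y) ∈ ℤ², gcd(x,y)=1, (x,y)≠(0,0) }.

descent: ρ → (2,3,-3)  [lands on river]
river: ρ → (-3,3,2)
river: ρ → (2,5,-1)
river: ρ → (-1,5,2)
closes: descent 1, river 4
min |a| on river = 1

1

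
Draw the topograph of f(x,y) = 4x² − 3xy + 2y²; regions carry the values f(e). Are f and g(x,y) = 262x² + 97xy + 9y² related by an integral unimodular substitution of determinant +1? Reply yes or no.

D₁ = -23, D₂ = -23
f: flip: (4,-3,2)→(2,3,4)
f: translate: b→-1 (≡3 mod 4), so (2,3,4)→(2,-1,3)
f: reduced (well bottom): (2,-1,3) with a≤c, −a<b≤a
g: flip: (262,97,9)→(9,-97,262)
g: translate: b→-7 (≡-97 mod 18), so (9,-97,262)→(9,-7,2)
g: flip: (9,-7,2)→(2,7,9)
g: translate: b→-1 (≡7 mod 4), so (2,7,9)→(2,-1,3)
g: reduced (well bottom): (2,-1,3) with a≤c, −a<b≤a
reduced forms (2, -1, 3) vs (2, -1, 3) ⇒ equivalent

yes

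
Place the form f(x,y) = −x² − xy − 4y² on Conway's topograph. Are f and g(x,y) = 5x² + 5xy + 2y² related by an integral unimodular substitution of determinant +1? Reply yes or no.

D₁ = -15, D₂ = -15
f is negative-definite; reduce −f:
−f: reduced (well bottom): (1,1,4) with a≤c, −a<b≤a
flip sign back: reduced form of f is (-1,-1,-4)
g: flip: (5,5,2)→(2,-5,5)
g: translate: b→-1 (≡-5 mod 4), so (2,-5,5)→(2,-1,2)
g: flip: (2,-1,2)→(2,1,2)
g: reduced (well bottom): (2,1,2) with a≤c, −a<b≤a
reduced forms (-1, -1, -4) vs (2, 1, 2) ⇒ inequivalent

no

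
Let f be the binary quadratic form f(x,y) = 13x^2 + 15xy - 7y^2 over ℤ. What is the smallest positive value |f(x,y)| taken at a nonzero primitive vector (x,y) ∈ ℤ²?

river: ρ → (-7,13,15)
river: ρ → (15,17,-5)
river: ρ → (-5,23,3)
river: ρ → (3,19,-19)
river: ρ → (-19,19,3)
river: ρ → (3,23,-5)
river: ρ → (-5,17,15)
river: ρ → (15,13,-7)
river: ρ → (-7,15,13)
river: ρ → (13,11,-9)
river: ρ → (-9,7,15)
river: ρ → (15,23,-1)
river: ρ → (-1,23,15)
river: ρ → (15,7,-9)
river: ρ → (-9,11,13)
river: ρ → (13,15,-7)
closes: descent 0, river 16
min |a| on river = 1

1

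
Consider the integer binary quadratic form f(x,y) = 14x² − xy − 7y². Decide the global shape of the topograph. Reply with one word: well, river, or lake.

D = b²−4ac = (-1)² − 4·14·(-7) = 393
D > 0 non-square ⇒ indefinite ⇒ periodic river

river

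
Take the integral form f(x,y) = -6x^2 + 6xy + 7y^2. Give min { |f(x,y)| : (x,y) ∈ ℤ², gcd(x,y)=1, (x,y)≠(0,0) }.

river: ρ → (7,8,-5)
river: ρ → (-5,12,3)
river: ρ → (3,12,-5)
river: ρ → (-5,8,7)
river: ρ → (7,6,-6)
river: ρ → (-6,6,7)
closes: descent 0, river 6
min |a| on river = 3

3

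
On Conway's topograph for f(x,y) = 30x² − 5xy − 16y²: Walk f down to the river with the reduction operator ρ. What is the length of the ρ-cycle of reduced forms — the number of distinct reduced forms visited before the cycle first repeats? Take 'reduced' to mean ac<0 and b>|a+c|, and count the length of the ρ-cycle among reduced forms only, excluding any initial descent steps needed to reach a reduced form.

D = 1945, ⌊√D⌋ = 44
descent: ρ → (-16,37,9)  [lands on river]
river: ρ → (9,35,-20)
river: ρ → (-20,5,24)
river: ρ → (24,43,-1)
river: ρ → (-1,43,24)
river: ρ → (24,5,-20)
river: ρ → (-20,35,9)
river: ρ → (9,37,-16)
river: ρ → (-16,27,19)
river: ρ → (19,11,-24)
river: ρ → (-24,37,6)
river: ρ → (6,35,-30)
river: ρ → (-30,25,11)
river: ρ → (11,41,-6)
river: ρ → (-6,43,4)
river: ρ → (4,37,-36)
river: ρ → (-36,35,5)
river: ρ → (5,35,-36)
river: ρ → (-36,37,4)
river: ρ → (4,43,-6)
river: ρ → (-6,41,11)
river: ρ → (11,25,-30)
river: ρ → (-30,35,6)
river: ρ → (6,37,-24)
river: ρ → (-24,11,19)
river: ρ → (19,27,-16)
ρ-cycle length = 26 (tail of 1 descent step not counted)

26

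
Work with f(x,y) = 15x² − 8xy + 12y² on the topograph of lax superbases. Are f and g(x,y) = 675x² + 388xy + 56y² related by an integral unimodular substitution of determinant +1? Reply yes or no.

D₁ = -656, D₂ = -656
f: flip: (15,-8,12)→(12,8,15)
f: reduced (well bottom): (12,8,15) with a≤c, −a<b≤a
g: flip: (675,388,56)→(56,-388,675)
g: translate: b→-52 (≡-388 mod 112), so (56,-388,675)→(56,-52,15)
g: flip: (56,-52,15)→(15,52,56)
g: translate: b→-8 (≡52 mod 30), so (15,52,56)→(15,-8,12)
g: flip: (15,-8,12)→(12,8,15)
g: reduced (well bottom): (12,8,15) with a≤c, −a<b≤a
reduced forms (12, 8, 15) vs (12, 8, 15) ⇒ equivalent

yes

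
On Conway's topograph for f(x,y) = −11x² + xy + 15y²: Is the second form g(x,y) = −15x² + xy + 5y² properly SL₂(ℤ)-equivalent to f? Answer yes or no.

D₁ = 661, D₂ = 301
discriminants differ ⇒ not SL₂(ℤ)-equivalent

no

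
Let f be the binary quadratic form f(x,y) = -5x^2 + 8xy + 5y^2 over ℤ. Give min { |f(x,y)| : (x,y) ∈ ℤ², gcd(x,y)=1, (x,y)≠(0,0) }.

river: ρ → (5,12,-1)
river: ρ → (-1,12,5)
river: ρ → (5,8,-5)
river: ρ → (-5,12,1)
river: ρ → (1,12,-5)
river: ρ → (-5,8,5)
closes: descent 0, river 6
min |a| on river = 1

1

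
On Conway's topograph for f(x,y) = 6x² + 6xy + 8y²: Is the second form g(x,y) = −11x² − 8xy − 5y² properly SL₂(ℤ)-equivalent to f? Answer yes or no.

D₁ = -156, D₂ = -156
f: reduced (well bottom): (6,6,8) with a≤c, −a<b≤a
g is negative-definite; reduce −g:
−g: flip: (11,8,5)→(5,-8,11)
−g: translate: b→2 (≡-8 mod 10), so (5,-8,11)→(5,2,8)
−g: reduced (well bottom): (5,2,8) with a≤c, −a<b≤a
flip sign back: reduced form of g is (-5,-2,-8)
reduced forms (6, 6, 8) vs (-5, -2, -8) ⇒ inequivalent

no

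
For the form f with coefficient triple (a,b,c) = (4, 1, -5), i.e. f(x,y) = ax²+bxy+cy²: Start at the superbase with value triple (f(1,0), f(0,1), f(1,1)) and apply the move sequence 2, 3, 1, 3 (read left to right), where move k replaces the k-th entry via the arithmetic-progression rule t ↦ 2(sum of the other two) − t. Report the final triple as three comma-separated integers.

start (4,-5,0) = (f(1,0),f(0,1),f(1,1))
replace slot 2: 2·(4+0) − (-5) = 13 → (4,13,0)
replace slot 3: 2·(4+13) − 0 = 34 → (4,13,34)
replace slot 1: 2·(13+34) − 4 = 90 → (90,13,34)
replace slot 3: 2·(90+13) − 34 = 172 → (90,13,172)

90,13,172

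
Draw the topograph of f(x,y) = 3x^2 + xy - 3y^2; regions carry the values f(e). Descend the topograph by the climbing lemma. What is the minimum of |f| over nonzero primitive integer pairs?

river: ρ → (-3,5,1)
river: ρ → (1,5,-3)
river: ρ → (-3,1,3)
river: ρ → (3,5,-1)
river: ρ → (-1,5,3)
river: ρ → (3,1,-3)
closes: descent 0, river 6
min |a| on river = 1

1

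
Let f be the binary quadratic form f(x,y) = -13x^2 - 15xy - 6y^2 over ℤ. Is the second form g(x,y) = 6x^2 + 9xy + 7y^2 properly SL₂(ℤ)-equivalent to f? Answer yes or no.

D₁ = -87, D₂ = -87
f is negative-definite; reduce −f:
−f: translate: b→-11 (≡15 mod 26), so (13,15,6)→(13,-11,4)
−f: flip: (13,-11,4)→(4,11,13)
−f: translate: b→3 (≡11 mod 8), so (4,11,13)→(4,3,6)
−f: reduced (well bottom): (4,3,6) with a≤c, −a<b≤a
flip sign back: reduced form of f is (-4,-3,-6)
g: translate: b→-3 (≡9 mod 12), so (6,9,7)→(6,-3,4)
g: flip: (6,-3,4)→(4,3,6)
g: reduced (well bottom): (4,3,6) with a≤c, −a<b≤a
reduced forms (-4, -3, -6) vs (4, 3, 6) ⇒ inequivalent

no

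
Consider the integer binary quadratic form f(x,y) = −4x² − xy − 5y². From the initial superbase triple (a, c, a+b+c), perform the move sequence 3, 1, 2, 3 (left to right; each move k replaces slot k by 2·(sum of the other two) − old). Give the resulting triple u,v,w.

start (-4,-5,-10) = (f(1,0),f(0,1),f(1,1))
replace slot 3: 2·((-4)+(-5)) − (-10) = -8 → (-4,-5,-8)
replace slot 1: 2·((-5)+(-8)) − (-4) = -22 → (-22,-5,-8)
replace slot 2: 2·((-22)+(-8)) − (-5) = -55 → (-22,-55,-8)
replace slot 3: 2·((-22)+(-55)) − (-8) = -146 → (-22,-55,-146)

-22,-55,-146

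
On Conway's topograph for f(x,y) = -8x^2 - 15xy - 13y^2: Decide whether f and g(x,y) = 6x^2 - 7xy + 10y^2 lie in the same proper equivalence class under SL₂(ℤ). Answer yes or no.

D₁ = -191, D₂ = -191
f is negative-definite; reduce −f:
−f: translate: b→-1 (≡15 mod 16), so (8,15,13)→(8,-1,6)
−f: flip: (8,-1,6)→(6,1,8)
−f: reduced (well bottom): (6,1,8) with a≤c, −a<b≤a
flip sign back: reduced form of f is (-6,-1,-8)
g: translate: b→5 (≡-7 mod 12), so (6,-7,10)→(6,5,9)
g: reduced (well bottom): (6,5,9) with a≤c, −a<b≤a
reduced forms (-6, -1, -8) vs (6, 5, 9) ⇒ inequivalent

no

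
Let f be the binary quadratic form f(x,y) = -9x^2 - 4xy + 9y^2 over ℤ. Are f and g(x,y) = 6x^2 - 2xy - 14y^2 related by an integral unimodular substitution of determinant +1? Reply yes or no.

D₁ = 340, D₂ = 340
river cycle of f (length 10): (9, 4, -9), (-9, 14, 4), (4, 18, -1), (-1, 18, 4), (4, 14, -9), (-9, 4, 9), (9, 14, -4), (-4, 18, 1), (1, 18, -4), (-4, 14, 9)
river cycle of g (length 6): (6, 10, -10), (-10, 10, 6), (6, 14, -6), (-6, 10, 10), (10, 10, -6), (-6, 14, 6)
cycles differ ⇒ inequivalent

no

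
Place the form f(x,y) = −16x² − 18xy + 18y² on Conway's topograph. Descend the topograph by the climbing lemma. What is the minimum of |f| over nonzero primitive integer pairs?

descent: ρ → (18,18,-16)  [lands on river]
river: ρ → (-16,14,20)
river: ρ → (20,26,-10)
river: ρ → (-10,34,8)
river: ρ → (8,30,-18)
river: ρ → (-18,6,20)
river: ρ → (20,34,-4)
river: ρ → (-4,38,2)
river: ρ → (2,38,-4)
river: ρ → (-4,34,20)
river: ρ → (20,6,-18)
river: ρ → (-18,30,8)
river: ρ → (8,34,-10)
river: ρ → (-10,26,20)
river: ρ → (20,14,-16)
river: ρ → (-16,18,18)
closes: descent 1, river 16
min |a| on river = 2

2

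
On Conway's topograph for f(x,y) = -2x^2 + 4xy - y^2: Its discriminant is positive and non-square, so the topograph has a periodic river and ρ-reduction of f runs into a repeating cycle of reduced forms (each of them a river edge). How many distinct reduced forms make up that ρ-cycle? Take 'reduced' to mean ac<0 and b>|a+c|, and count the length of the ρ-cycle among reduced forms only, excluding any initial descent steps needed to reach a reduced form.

D = 8, ⌊√D⌋ = 2
descent: ρ → (-1,2,1)  [lands on river]
river: ρ → (1,2,-1)
ρ-cycle length = 2 (tail of 1 descent step not counted)

2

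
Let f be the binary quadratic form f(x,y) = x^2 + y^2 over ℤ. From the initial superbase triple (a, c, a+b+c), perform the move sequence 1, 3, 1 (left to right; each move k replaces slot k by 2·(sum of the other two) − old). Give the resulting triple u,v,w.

start (1,1,2) = (f(1,0),f(0,1),f(1,1))
replace slot 1: 2·(1+2) − 1 = 5 → (5,1,2)
replace slot 3: 2·(5+1) − 2 = 10 → (5,1,10)
replace slot 1: 2·(1+10) − 5 = 17 → (17,1,10)

17,1,10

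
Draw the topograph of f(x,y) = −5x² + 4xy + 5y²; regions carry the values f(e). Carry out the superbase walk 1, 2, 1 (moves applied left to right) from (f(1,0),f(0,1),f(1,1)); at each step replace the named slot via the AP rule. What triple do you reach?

start (-5,5,4) = (f(1,0),f(0,1),f(1,1))
replace slot 1: 2·(5+4) − (-5) = 23 → (23,5,4)
replace slot 2: 2·(23+4) − 5 = 49 → (23,49,4)
replace slot 1: 2·(49+4) − 23 = 83 → (83,49,4)

83,49,4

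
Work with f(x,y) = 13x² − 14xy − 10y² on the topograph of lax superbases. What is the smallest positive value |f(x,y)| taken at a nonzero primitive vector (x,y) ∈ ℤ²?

descent: ρ → (-10,14,13)  [lands on river]
river: ρ → (13,12,-11)
river: ρ → (-11,10,14)
river: ρ → (14,18,-7)
river: ρ → (-7,24,5)
river: ρ → (5,26,-2)
river: ρ → (-2,26,5)
river: ρ → (5,24,-7)
river: ρ → (-7,18,14)
river: ρ → (14,10,-11)
river: ρ → (-11,12,13)
river: ρ → (13,14,-10)
river: ρ → (-10,26,1)
river: ρ → (1,26,-10)
closes: descent 1, river 14
min |a| on river = 1

1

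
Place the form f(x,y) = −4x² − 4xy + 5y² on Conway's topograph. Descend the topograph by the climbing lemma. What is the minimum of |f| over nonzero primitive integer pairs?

descent: ρ → (5,4,-4)  [lands on river]
river: ρ → (-4,4,5)
river: ρ → (5,6,-3)
river: ρ → (-3,6,5)
closes: descent 1, river 4
min |a| on river = 3

3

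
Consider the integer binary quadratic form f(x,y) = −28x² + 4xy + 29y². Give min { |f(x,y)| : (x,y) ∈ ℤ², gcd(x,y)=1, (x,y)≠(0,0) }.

river: ρ → (29,54,-3)
river: ρ → (-3,54,29)
river: ρ → (29,4,-28)
river: ρ → (-28,52,5)
river: ρ → (5,48,-48)
river: ρ → (-48,48,5)
river: ρ → (5,52,-28)
river: ρ → (-28,4,29)
closes: descent 0, river 8
min |a| on river = 3

3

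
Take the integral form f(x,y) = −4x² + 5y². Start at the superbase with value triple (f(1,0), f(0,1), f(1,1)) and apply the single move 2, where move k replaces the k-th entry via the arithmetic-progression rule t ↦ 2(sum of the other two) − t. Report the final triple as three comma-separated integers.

start (-4,5,1) = (f(1,0),f(0,1),f(1,1))
replace slot 2: 2·((-4)+1) − 5 = -11 → (-4,-11,1)

-4,-11,1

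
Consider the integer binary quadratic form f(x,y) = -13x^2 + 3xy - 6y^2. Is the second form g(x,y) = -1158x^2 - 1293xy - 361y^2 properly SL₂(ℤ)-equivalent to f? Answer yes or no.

D₁ = -303, D₂ = -303
f is negative-definite; reduce −f:
−f: flip: (13,-3,6)→(6,3,13)
−f: reduced (well bottom): (6,3,13) with a≤c, −a<b≤a
flip sign back: reduced form of f is (-6,-3,-13)
g is negative-definite; reduce −g:
−g: translate: b→-1023 (≡1293 mod 2316), so (1158,1293,361)→(1158,-1023,226)
−g: flip: (1158,-1023,226)→(226,1023,1158)
−g: translate: b→119 (≡1023 mod 452), so (226,1023,1158)→(226,119,16)
−g: flip: (226,119,16)→(16,-119,226)
−g: translate: b→9 (≡-119 mod 32), so (16,-119,226)→(16,9,6)
−g: flip: (16,9,6)→(6,-9,16)
−g: translate: b→3 (≡-9 mod 12), so (6,-9,16)→(6,3,13)
−g: reduced (well bottom): (6,3,13) with a≤c, −a<b≤a
flip sign back: reduced form of g is (-6,-3,-13)
reduced forms (-6, -3, -13) vs (-6, -3, -13) ⇒ equivalent

yes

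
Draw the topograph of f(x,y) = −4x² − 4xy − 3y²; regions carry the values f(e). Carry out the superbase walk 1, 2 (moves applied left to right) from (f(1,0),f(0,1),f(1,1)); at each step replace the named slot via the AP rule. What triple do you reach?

start (-4,-3,-11) = (f(1,0),f(0,1),f(1,1))
replace slot 1: 2·((-3)+(-11)) − (-4) = -24 → (-24,-3,-11)
replace slot 2: 2·((-24)+(-11)) − (-3) = -67 → (-24,-67,-11)

-24,-67,-11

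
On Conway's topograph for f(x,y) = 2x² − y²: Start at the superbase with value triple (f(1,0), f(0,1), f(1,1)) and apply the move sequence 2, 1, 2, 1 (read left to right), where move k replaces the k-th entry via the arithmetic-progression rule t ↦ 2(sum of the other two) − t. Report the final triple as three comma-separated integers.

start (2,-1,1) = (f(1,0),f(0,1),f(1,1))
replace slot 2: 2·(2+1) − (-1) = 7 → (2,7,1)
replace slot 1: 2·(7+1) − 2 = 14 → (14,7,1)
replace slot 2: 2·(14+1) − 7 = 23 → (14,23,1)
replace slot 1: 2·(23+1) − 14 = 34 → (34,23,1)

34,23,1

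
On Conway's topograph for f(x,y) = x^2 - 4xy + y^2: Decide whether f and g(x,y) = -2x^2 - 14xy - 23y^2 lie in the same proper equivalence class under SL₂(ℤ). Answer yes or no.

D₁ = 12, D₂ = 12
river cycle of f (length 2): (1, 2, -2), (-2, 2, 1)
river cycle of g (length 2): (-2, 2, 1), (1, 2, -2)
cycles coincide ⇒ equivalent

yes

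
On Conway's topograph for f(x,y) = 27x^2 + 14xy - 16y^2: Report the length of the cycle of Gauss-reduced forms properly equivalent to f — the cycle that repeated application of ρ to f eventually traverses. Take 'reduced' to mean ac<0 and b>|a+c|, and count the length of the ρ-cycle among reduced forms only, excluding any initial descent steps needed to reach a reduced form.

D = 1924, ⌊√D⌋ = 43
river: ρ → (-16,18,25)
river: ρ → (25,32,-9)
river: ρ → (-9,40,9)
river: ρ → (9,32,-25)
river: ρ → (-25,18,16)
river: ρ → (16,14,-27)
river: ρ → (-27,40,3)
river: ρ → (3,38,-40)
river: ρ → (-40,42,1)
river: ρ → (1,42,-40)
river: ρ → (-40,38,3)
river: ρ → (3,40,-27)
river: ρ → (-27,14,16)
river: ρ → (16,18,-25)
river: ρ → (-25,32,9)
river: ρ → (9,40,-9)
river: ρ → (-9,32,25)
river: ρ → (25,18,-16)
river: ρ → (-16,14,27)
river: ρ → (27,40,-3)
river: ρ → (-3,38,40)
river: ρ → (40,42,-1)
river: ρ → (-1,42,40)
river: ρ → (40,38,-3)
river: ρ → (-3,40,27)
river: ρ → (27,14,-16)
ρ-cycle length = 26 (tail of 0 descent steps not counted)

26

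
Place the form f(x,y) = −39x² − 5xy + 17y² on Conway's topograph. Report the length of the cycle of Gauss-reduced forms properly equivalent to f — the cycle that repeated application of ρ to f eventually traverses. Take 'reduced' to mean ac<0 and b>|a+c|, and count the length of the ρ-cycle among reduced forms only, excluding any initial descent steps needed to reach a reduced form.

D = 2677, ⌊√D⌋ = 51
descent: ρ → (17,39,-17)  [lands on river]
river: ρ → (-17,29,27)
river: ρ → (27,25,-19)
river: ρ → (-19,51,1)
river: ρ → (1,51,-19)
river: ρ → (-19,25,27)
river: ρ → (27,29,-17)
river: ρ → (-17,39,17)
river: ρ → (17,29,-27)
river: ρ → (-27,25,19)
river: ρ → (19,51,-1)
river: ρ → (-1,51,19)
river: ρ → (19,25,-27)
river: ρ → (-27,29,17)
ρ-cycle length = 14 (tail of 1 descent step not counted)

14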